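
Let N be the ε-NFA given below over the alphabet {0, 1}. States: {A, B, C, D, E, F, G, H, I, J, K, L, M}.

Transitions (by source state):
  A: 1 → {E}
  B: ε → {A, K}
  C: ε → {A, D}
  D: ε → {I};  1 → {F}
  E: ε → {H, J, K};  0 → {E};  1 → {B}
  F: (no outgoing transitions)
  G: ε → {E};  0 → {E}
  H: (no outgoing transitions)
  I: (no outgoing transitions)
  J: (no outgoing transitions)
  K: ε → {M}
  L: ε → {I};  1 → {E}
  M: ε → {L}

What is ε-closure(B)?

{A, B, I, K, L, M}

Start with {B}.
From B via ε: add A, K.
From K via ε: add M.
From M via ε: add L.
From L via ε: add I.
No new states can be added; the closed set is {A, B, I, K, L, M}.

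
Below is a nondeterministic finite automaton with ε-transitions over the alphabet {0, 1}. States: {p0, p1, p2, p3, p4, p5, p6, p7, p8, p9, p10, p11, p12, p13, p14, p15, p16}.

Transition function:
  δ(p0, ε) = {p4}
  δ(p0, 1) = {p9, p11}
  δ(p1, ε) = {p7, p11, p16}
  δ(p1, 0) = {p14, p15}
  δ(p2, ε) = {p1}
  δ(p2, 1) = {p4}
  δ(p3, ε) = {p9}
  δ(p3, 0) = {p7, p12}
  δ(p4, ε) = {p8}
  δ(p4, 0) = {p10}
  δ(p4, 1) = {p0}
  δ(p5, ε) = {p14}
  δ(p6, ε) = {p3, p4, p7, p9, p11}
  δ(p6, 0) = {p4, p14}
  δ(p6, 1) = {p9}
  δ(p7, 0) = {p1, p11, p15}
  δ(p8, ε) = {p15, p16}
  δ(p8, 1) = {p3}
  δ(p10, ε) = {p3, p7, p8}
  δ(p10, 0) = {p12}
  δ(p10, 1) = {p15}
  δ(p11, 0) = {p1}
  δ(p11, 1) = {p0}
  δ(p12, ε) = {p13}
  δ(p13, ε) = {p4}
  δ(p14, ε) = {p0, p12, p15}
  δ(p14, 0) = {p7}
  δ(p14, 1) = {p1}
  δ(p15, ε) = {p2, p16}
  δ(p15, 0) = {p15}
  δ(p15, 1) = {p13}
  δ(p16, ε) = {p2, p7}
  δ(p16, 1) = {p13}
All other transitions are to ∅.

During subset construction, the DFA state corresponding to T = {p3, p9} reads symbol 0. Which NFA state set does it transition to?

{p1, p2, p4, p7, p8, p11, p12, p13, p15, p16}

p3 on 0 → {p7, p12}.
No 0-transition from p9.
Union after reading 0: {p7, p12}.
Now take the ε-closure:
From p12 via ε: add p13.
From p13 via ε: add p4.
From p4 via ε: add p8.
From p8 via ε: add p15, p16.
From p15 via ε: add p2.
From p2 via ε: add p1.
From p1 via ε: add p11.
No new states can be added; the closed set is {p1, p2, p4, p7, p8, p11, p12, p13, p15, p16}.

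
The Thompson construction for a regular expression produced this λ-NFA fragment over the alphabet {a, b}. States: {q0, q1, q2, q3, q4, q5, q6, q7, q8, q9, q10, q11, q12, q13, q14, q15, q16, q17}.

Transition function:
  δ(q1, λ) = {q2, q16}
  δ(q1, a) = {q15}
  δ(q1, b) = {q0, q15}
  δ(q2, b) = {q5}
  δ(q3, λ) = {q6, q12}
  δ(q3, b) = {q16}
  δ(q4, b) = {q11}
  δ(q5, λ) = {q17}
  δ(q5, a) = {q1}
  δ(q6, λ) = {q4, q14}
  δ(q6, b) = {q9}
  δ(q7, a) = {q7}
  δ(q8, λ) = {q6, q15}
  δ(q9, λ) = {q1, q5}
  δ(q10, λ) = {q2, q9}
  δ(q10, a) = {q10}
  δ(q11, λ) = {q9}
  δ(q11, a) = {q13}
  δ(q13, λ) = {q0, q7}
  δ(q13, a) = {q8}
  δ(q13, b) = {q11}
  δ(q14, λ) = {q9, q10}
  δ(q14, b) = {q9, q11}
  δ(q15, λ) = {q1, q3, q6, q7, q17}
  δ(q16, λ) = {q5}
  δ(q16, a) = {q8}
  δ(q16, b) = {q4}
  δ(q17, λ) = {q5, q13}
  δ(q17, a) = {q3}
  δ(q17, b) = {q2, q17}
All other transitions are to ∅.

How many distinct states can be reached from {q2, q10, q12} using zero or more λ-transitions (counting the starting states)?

Start with {q2, q10, q12}.
From q10 via λ: add q9.
From q9 via λ: add q1, q5.
From q1 via λ: add q16.
From q5 via λ: add q17.
From q17 via λ: add q13.
From q13 via λ: add q0, q7.
λ-closure = {q0, q1, q2, q5, q7, q9, q10, q12, q13, q16, q17}, which has 11 states.

11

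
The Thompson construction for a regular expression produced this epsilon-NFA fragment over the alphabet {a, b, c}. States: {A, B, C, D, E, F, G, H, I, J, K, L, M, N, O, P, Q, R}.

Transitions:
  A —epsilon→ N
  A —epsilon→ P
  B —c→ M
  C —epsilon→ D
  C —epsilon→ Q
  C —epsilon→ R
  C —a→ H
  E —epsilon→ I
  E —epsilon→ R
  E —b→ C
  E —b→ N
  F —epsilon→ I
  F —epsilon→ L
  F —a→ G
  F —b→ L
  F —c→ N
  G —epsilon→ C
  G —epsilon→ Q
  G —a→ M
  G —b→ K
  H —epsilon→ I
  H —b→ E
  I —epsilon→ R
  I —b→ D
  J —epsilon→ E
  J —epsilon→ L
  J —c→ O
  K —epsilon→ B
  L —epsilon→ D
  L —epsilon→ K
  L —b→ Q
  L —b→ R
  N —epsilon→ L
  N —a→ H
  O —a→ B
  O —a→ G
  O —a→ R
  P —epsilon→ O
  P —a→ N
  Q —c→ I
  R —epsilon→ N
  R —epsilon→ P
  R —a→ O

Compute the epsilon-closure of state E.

{B, D, E, I, K, L, N, O, P, R}

Start with {E}.
From E via epsilon: add I, R.
From R via epsilon: add N, P.
From N via epsilon: add L.
From P via epsilon: add O.
From L via epsilon: add D, K.
From K via epsilon: add B.
No new states can be added; the closed set is {B, D, E, I, K, L, N, O, P, R}.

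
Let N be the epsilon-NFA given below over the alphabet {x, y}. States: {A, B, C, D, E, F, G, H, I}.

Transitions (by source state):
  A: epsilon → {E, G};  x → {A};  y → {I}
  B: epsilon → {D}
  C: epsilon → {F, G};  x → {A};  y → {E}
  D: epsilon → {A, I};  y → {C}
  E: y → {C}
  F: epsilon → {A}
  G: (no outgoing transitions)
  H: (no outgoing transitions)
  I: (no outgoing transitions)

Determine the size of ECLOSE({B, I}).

Start with {B, I}.
From B via epsilon: add D.
From D via epsilon: add A.
From A via epsilon: add E, G.
epsilon-closure = {A, B, D, E, G, I}, which has 6 states.

6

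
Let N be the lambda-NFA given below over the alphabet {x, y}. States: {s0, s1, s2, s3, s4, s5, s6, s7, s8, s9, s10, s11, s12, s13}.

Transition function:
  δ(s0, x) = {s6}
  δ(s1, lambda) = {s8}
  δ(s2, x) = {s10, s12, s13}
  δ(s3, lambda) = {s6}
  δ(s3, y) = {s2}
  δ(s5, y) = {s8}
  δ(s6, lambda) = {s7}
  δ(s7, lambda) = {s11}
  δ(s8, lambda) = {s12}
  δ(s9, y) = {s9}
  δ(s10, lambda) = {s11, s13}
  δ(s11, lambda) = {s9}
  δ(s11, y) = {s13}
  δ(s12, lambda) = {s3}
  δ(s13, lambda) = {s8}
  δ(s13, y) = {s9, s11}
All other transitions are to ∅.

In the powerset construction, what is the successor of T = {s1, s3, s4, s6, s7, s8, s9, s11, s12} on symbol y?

{s2, s3, s6, s7, s8, s9, s11, s12, s13}

s3 on y → {s2}.
s9 on y → {s9}.
s11 on y → {s13}.
No y-transition from s1, s4, s6, s7, s8, s12.
Union after reading y: {s2, s9, s13}.
Now take the lambda-closure:
From s13 via lambda: add s8.
From s8 via lambda: add s12.
From s12 via lambda: add s3.
From s3 via lambda: add s6.
From s6 via lambda: add s7.
From s7 via lambda: add s11.
No new states can be added; the closed set is {s2, s3, s6, s7, s8, s9, s11, s12, s13}.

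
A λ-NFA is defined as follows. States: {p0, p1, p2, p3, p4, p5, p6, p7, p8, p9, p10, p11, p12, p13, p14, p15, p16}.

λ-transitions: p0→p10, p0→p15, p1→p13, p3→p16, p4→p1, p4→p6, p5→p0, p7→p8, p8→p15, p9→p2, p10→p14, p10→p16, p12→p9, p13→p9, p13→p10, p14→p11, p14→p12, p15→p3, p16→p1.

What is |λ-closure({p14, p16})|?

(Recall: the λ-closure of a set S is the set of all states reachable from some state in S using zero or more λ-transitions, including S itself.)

Start with {p14, p16}.
From p14 via λ: add p11, p12.
From p16 via λ: add p1.
From p1 via λ: add p13.
From p12 via λ: add p9.
From p9 via λ: add p2.
From p13 via λ: add p10.
λ-closure = {p1, p2, p9, p10, p11, p12, p13, p14, p16}, which has 9 states.

9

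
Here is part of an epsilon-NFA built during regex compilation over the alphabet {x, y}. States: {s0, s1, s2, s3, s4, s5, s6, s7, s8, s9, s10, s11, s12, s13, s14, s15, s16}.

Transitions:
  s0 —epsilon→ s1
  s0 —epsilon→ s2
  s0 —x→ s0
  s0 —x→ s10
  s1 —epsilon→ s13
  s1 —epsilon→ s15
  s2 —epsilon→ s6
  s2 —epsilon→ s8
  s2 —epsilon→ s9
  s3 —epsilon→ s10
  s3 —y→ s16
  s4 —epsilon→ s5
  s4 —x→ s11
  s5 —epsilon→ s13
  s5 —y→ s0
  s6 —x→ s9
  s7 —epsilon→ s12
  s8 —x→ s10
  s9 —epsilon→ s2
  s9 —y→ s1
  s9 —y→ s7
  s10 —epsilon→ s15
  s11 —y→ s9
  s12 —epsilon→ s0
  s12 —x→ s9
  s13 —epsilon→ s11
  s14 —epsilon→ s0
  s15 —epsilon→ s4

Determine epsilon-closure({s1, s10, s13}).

{s1, s4, s5, s10, s11, s13, s15}

Start with {s1, s10, s13}.
From s1 via epsilon: add s15.
From s13 via epsilon: add s11.
From s15 via epsilon: add s4.
From s4 via epsilon: add s5.
No new states can be added; the closed set is {s1, s4, s5, s10, s11, s13, s15}.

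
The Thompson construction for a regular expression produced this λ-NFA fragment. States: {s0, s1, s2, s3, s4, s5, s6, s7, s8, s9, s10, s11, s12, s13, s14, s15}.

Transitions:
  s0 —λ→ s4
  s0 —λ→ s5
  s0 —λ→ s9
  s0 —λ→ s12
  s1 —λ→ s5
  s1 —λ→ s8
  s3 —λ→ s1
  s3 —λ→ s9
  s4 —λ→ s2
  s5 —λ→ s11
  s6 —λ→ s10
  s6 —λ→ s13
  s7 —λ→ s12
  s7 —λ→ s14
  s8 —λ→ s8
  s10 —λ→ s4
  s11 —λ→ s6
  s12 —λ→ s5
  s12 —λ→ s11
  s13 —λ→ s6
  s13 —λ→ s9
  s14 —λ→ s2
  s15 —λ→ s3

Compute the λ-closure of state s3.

{s1, s2, s3, s4, s5, s6, s8, s9, s10, s11, s13}

Start with {s3}.
From s3 via λ: add s1, s9.
From s1 via λ: add s5, s8.
From s5 via λ: add s11.
From s11 via λ: add s6.
From s6 via λ: add s10, s13.
From s10 via λ: add s4.
From s4 via λ: add s2.
No new states can be added; the closed set is {s1, s2, s3, s4, s5, s6, s8, s9, s10, s11, s13}.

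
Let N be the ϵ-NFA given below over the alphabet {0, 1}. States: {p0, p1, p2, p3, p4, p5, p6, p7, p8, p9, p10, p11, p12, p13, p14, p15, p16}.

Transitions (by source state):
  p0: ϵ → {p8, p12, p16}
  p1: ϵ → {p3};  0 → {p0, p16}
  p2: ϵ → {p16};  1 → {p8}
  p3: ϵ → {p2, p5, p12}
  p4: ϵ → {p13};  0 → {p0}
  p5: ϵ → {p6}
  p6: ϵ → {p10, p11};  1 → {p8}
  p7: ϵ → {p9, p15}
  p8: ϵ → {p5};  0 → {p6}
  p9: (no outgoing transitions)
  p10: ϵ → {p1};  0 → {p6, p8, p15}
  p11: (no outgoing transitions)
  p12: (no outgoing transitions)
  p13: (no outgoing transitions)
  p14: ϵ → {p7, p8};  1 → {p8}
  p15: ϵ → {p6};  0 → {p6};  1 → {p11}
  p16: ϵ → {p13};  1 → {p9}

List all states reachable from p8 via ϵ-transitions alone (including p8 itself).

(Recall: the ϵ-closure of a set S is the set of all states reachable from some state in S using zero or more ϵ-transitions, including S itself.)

Start with {p8}.
From p8 via ϵ: add p5.
From p5 via ϵ: add p6.
From p6 via ϵ: add p10, p11.
From p10 via ϵ: add p1.
From p1 via ϵ: add p3.
From p3 via ϵ: add p2, p12.
From p2 via ϵ: add p16.
From p16 via ϵ: add p13.
No new states can be added; the closed set is {p1, p2, p3, p5, p6, p8, p10, p11, p12, p13, p16}.

{p1, p2, p3, p5, p6, p8, p10, p11, p12, p13, p16}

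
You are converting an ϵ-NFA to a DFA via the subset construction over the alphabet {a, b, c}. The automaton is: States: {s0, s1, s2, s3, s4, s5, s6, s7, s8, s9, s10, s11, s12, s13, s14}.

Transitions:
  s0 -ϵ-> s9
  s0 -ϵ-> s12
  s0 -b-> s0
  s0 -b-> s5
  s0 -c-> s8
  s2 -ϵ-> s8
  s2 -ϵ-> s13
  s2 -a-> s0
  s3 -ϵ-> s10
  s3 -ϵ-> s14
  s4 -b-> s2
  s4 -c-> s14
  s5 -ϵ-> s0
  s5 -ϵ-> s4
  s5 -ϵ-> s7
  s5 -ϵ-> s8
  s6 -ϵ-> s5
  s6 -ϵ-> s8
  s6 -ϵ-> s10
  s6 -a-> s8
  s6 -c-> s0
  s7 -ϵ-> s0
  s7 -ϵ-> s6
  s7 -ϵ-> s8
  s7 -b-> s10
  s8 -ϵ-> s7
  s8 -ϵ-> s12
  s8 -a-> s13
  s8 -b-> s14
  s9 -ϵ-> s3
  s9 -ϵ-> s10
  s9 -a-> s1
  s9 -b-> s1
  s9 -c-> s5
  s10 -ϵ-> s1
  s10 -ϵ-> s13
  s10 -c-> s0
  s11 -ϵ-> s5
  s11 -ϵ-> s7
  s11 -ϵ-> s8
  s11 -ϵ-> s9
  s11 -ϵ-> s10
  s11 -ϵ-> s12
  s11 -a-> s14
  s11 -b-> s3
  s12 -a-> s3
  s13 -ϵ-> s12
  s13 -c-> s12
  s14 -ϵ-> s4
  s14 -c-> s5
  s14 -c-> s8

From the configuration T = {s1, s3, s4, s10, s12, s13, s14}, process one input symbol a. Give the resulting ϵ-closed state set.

s12 on a → {s3}.
No a-transition from s1, s3, s4, s10, s13, s14.
Union after reading a: {s3}.
Now take the ϵ-closure:
From s3 via ϵ: add s10, s14.
From s10 via ϵ: add s1, s13.
From s14 via ϵ: add s4.
From s13 via ϵ: add s12.
No new states can be added; the closed set is {s1, s3, s4, s10, s12, s13, s14}.

{s1, s3, s4, s10, s12, s13, s14}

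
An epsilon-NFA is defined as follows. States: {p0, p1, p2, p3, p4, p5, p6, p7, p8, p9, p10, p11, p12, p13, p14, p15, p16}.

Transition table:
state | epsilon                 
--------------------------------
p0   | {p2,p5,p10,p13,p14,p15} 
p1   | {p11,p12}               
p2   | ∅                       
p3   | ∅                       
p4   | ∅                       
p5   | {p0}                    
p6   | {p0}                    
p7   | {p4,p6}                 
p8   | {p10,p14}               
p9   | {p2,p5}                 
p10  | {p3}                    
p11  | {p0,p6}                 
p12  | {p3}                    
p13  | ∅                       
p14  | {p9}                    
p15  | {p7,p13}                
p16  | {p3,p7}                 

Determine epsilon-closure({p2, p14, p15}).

Start with {p2, p14, p15}.
From p14 via epsilon: add p9.
From p15 via epsilon: add p7, p13.
From p7 via epsilon: add p4, p6.
From p9 via epsilon: add p5.
From p5 via epsilon: add p0.
From p0 via epsilon: add p10.
From p10 via epsilon: add p3.
No new states can be added; the closed set is {p0, p2, p3, p4, p5, p6, p7, p9, p10, p13, p14, p15}.

{p0, p2, p3, p4, p5, p6, p7, p9, p10, p13, p14, p15}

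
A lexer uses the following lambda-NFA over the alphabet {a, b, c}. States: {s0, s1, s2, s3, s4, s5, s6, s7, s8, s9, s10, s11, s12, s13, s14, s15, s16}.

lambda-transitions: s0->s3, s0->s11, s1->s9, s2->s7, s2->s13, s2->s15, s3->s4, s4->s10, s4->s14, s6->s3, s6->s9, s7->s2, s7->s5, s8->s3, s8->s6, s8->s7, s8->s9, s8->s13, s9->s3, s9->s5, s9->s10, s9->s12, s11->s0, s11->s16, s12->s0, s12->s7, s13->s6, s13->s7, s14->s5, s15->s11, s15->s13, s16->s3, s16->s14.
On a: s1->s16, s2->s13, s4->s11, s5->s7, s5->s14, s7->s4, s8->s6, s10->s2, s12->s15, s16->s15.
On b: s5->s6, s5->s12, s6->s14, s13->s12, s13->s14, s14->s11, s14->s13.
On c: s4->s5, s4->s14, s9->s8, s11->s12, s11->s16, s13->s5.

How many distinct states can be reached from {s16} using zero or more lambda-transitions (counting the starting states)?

6

Start with {s16}.
From s16 via lambda: add s3, s14.
From s3 via lambda: add s4.
From s14 via lambda: add s5.
From s4 via lambda: add s10.
lambda-closure = {s3, s4, s5, s10, s14, s16}, which has 6 states.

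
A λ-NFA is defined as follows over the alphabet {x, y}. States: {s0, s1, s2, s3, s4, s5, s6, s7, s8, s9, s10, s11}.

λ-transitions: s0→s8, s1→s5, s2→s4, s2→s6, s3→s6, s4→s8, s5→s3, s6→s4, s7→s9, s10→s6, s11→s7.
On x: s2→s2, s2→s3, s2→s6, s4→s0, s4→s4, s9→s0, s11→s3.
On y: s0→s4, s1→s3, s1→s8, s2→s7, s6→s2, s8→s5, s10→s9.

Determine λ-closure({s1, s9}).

{s1, s3, s4, s5, s6, s8, s9}

Start with {s1, s9}.
From s1 via λ: add s5.
From s5 via λ: add s3.
From s3 via λ: add s6.
From s6 via λ: add s4.
From s4 via λ: add s8.
No new states can be added; the closed set is {s1, s3, s4, s5, s6, s8, s9}.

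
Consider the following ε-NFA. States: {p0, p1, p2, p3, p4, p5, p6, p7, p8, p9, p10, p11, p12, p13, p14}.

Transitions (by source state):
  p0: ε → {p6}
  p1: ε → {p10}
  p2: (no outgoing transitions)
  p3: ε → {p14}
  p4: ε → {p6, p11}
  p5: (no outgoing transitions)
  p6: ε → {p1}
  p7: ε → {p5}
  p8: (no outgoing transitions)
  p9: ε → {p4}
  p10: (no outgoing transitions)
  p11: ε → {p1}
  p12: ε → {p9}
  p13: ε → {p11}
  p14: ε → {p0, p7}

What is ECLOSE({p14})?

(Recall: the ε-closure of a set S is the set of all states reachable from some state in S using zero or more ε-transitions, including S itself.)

Start with {p14}.
From p14 via ε: add p0, p7.
From p0 via ε: add p6.
From p7 via ε: add p5.
From p6 via ε: add p1.
From p1 via ε: add p10.
No new states can be added; the closed set is {p0, p1, p5, p6, p7, p10, p14}.

{p0, p1, p5, p6, p7, p10, p14}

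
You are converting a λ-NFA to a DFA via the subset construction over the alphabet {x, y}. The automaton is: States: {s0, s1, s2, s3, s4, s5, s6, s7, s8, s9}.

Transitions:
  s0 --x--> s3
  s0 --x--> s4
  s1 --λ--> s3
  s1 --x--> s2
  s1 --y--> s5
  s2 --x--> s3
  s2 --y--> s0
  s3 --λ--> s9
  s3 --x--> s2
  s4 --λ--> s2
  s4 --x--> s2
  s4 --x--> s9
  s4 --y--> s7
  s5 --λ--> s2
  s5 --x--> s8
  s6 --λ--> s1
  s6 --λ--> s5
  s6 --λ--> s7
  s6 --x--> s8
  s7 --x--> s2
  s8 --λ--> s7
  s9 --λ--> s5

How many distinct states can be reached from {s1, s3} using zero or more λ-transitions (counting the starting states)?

5

Start with {s1, s3}.
From s3 via λ: add s9.
From s9 via λ: add s5.
From s5 via λ: add s2.
λ-closure = {s1, s2, s3, s5, s9}, which has 5 states.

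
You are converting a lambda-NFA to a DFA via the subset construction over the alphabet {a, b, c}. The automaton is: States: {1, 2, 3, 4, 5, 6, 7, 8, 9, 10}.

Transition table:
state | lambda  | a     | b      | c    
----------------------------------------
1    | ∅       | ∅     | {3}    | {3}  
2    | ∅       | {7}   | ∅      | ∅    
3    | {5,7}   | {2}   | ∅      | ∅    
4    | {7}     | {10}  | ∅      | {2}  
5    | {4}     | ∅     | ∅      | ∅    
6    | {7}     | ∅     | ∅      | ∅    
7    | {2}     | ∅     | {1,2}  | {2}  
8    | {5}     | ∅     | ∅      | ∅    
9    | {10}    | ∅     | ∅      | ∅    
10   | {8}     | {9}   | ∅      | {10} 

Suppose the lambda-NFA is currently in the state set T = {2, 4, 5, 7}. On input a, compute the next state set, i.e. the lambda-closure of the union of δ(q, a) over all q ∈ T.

2 on a → {7}.
4 on a → {10}.
No a-transition from 5, 7.
Union after reading a: {7, 10}.
Now take the lambda-closure:
From 7 via lambda: add 2.
From 10 via lambda: add 8.
From 8 via lambda: add 5.
From 5 via lambda: add 4.
No new states can be added; the closed set is {2, 4, 5, 7, 8, 10}.

{2, 4, 5, 7, 8, 10}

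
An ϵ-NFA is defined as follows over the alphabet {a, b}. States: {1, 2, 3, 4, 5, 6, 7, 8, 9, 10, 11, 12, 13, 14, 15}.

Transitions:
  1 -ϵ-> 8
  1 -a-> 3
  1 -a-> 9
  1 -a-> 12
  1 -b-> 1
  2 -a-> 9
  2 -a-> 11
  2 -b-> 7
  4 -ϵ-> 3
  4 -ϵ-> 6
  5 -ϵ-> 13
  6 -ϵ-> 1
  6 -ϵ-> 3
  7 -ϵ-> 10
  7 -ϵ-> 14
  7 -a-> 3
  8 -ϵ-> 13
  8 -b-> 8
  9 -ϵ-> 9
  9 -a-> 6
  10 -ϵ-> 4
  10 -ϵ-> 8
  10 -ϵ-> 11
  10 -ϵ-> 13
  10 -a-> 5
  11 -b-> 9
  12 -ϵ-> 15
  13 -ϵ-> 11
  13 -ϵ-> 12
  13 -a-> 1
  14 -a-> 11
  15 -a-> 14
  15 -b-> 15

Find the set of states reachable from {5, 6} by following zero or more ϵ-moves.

Start with {5, 6}.
From 5 via ϵ: add 13.
From 6 via ϵ: add 1, 3.
From 1 via ϵ: add 8.
From 13 via ϵ: add 11, 12.
From 12 via ϵ: add 15.
No new states can be added; the closed set is {1, 3, 5, 6, 8, 11, 12, 13, 15}.

{1, 3, 5, 6, 8, 11, 12, 13, 15}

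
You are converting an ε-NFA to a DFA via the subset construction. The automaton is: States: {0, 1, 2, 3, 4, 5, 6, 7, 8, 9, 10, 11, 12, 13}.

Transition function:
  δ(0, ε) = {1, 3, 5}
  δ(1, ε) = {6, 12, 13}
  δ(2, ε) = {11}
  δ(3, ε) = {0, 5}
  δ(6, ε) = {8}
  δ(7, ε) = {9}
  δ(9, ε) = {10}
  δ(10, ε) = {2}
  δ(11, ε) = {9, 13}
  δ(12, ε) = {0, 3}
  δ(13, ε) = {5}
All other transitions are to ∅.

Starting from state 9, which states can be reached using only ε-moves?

Start with {9}.
From 9 via ε: add 10.
From 10 via ε: add 2.
From 2 via ε: add 11.
From 11 via ε: add 13.
From 13 via ε: add 5.
No new states can be added; the closed set is {2, 5, 9, 10, 11, 13}.

{2, 5, 9, 10, 11, 13}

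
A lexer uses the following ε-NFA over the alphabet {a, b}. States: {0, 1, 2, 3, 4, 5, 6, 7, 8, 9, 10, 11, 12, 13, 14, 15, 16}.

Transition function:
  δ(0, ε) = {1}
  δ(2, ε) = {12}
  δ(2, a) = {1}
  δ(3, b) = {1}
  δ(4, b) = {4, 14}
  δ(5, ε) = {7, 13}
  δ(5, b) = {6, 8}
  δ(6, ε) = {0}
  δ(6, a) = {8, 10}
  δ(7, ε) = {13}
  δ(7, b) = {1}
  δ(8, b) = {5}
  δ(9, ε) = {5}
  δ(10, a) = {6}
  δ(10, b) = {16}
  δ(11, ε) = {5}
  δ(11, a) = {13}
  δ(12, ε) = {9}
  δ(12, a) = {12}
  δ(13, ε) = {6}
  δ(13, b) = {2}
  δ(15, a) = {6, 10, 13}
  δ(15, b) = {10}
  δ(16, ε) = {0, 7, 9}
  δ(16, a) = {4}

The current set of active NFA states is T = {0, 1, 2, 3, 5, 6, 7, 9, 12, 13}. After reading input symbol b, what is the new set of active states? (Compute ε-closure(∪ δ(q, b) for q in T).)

3 on b → {1}.
5 on b → {6, 8}.
7 on b → {1}.
13 on b → {2}.
No b-transition from 0, 1, 2, 6, 9, 12.
Union after reading b: {1, 2, 6, 8}.
Now take the ε-closure:
From 2 via ε: add 12.
From 6 via ε: add 0.
From 12 via ε: add 9.
From 9 via ε: add 5.
From 5 via ε: add 7, 13.
No new states can be added; the closed set is {0, 1, 2, 5, 6, 7, 8, 9, 12, 13}.

{0, 1, 2, 5, 6, 7, 8, 9, 12, 13}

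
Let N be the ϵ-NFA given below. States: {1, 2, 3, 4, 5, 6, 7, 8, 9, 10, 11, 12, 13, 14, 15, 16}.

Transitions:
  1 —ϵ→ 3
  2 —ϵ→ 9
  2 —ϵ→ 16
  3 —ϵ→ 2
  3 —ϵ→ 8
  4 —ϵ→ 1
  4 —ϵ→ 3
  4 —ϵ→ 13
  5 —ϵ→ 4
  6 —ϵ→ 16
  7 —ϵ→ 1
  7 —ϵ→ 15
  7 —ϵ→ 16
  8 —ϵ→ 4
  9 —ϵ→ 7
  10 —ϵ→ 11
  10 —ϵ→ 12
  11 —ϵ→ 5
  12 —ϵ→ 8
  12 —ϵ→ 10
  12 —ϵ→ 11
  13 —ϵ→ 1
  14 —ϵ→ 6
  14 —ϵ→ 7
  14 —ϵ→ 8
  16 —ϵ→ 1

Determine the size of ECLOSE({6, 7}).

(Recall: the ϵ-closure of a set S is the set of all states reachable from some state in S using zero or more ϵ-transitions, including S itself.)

11

Start with {6, 7}.
From 6 via ϵ: add 16.
From 7 via ϵ: add 1, 15.
From 1 via ϵ: add 3.
From 3 via ϵ: add 2, 8.
From 2 via ϵ: add 9.
From 8 via ϵ: add 4.
From 4 via ϵ: add 13.
ϵ-closure = {1, 2, 3, 4, 6, 7, 8, 9, 13, 15, 16}, which has 11 states.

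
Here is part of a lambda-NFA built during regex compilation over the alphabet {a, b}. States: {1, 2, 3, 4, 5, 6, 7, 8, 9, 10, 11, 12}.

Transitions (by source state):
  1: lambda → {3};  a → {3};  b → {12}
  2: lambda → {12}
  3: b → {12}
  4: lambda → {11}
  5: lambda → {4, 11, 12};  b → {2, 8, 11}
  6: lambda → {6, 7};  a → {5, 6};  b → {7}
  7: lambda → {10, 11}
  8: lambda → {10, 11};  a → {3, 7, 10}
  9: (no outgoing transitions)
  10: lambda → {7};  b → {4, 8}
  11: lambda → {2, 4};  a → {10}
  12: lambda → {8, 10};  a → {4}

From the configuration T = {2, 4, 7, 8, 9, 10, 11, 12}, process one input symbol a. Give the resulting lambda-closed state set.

{2, 3, 4, 7, 8, 10, 11, 12}

8 on a → {3, 7, 10}.
11 on a → {10}.
12 on a → {4}.
No a-transition from 2, 4, 7, 9, 10.
Union after reading a: {3, 4, 7, 10}.
Now take the lambda-closure:
From 4 via lambda: add 11.
From 11 via lambda: add 2.
From 2 via lambda: add 12.
From 12 via lambda: add 8.
No new states can be added; the closed set is {2, 3, 4, 7, 8, 10, 11, 12}.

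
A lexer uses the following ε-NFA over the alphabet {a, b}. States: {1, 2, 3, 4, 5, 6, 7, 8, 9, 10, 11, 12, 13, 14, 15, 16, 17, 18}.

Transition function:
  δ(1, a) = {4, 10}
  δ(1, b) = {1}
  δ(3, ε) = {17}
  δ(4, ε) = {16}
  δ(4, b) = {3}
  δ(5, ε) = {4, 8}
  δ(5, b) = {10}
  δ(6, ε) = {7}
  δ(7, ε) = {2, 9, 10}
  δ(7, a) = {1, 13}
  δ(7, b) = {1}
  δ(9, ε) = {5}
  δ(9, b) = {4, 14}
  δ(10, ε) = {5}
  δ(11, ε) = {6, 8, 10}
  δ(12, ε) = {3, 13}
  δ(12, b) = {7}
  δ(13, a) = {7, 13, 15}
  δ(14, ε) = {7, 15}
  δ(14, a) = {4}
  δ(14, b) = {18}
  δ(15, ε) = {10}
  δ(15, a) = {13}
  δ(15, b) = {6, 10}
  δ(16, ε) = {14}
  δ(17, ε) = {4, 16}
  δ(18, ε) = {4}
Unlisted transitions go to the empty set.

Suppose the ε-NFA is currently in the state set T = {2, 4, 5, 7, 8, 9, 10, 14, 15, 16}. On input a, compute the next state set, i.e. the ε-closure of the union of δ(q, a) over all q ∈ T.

{1, 2, 4, 5, 7, 8, 9, 10, 13, 14, 15, 16}

7 on a → {1, 13}.
14 on a → {4}.
15 on a → {13}.
No a-transition from 2, 4, 5, 8, 9, 10, 16.
Union after reading a: {1, 4, 13}.
Now take the ε-closure:
From 4 via ε: add 16.
From 16 via ε: add 14.
From 14 via ε: add 7, 15.
From 7 via ε: add 2, 9, 10.
From 9 via ε: add 5.
From 5 via ε: add 8.
No new states can be added; the closed set is {1, 2, 4, 5, 7, 8, 9, 10, 13, 14, 15, 16}.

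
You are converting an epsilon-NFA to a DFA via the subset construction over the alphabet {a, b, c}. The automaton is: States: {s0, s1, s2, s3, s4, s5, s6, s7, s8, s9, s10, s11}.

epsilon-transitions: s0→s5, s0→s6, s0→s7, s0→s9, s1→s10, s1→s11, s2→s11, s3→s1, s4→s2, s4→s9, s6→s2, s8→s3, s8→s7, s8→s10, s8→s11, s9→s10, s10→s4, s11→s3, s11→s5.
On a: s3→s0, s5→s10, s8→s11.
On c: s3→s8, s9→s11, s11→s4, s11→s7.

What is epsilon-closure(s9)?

Start with {s9}.
From s9 via epsilon: add s10.
From s10 via epsilon: add s4.
From s4 via epsilon: add s2.
From s2 via epsilon: add s11.
From s11 via epsilon: add s3, s5.
From s3 via epsilon: add s1.
No new states can be added; the closed set is {s1, s2, s3, s4, s5, s9, s10, s11}.

{s1, s2, s3, s4, s5, s9, s10, s11}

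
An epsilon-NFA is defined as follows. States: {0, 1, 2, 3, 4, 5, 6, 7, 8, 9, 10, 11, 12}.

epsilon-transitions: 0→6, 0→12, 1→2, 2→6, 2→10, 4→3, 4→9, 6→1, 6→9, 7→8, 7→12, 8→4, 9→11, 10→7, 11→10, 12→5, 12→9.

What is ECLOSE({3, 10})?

Start with {3, 10}.
From 10 via epsilon: add 7.
From 7 via epsilon: add 8, 12.
From 8 via epsilon: add 4.
From 12 via epsilon: add 5, 9.
From 9 via epsilon: add 11.
No new states can be added; the closed set is {3, 4, 5, 7, 8, 9, 10, 11, 12}.

{3, 4, 5, 7, 8, 9, 10, 11, 12}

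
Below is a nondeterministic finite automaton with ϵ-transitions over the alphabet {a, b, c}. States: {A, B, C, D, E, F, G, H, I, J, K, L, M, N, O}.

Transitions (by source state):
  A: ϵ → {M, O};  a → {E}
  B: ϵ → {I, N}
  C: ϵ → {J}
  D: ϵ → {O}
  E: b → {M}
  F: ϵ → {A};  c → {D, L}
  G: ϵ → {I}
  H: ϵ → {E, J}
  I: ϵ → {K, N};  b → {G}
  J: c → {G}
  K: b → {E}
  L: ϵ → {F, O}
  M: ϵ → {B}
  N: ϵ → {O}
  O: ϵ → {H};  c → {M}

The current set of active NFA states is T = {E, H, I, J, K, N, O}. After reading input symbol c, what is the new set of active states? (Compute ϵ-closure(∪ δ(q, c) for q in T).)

{B, E, G, H, I, J, K, M, N, O}

J on c → {G}.
O on c → {M}.
No c-transition from E, H, I, K, N.
Union after reading c: {G, M}.
Now take the ϵ-closure:
From G via ϵ: add I.
From M via ϵ: add B.
From B via ϵ: add N.
From I via ϵ: add K.
From N via ϵ: add O.
From O via ϵ: add H.
From H via ϵ: add E, J.
No new states can be added; the closed set is {B, E, G, H, I, J, K, M, N, O}.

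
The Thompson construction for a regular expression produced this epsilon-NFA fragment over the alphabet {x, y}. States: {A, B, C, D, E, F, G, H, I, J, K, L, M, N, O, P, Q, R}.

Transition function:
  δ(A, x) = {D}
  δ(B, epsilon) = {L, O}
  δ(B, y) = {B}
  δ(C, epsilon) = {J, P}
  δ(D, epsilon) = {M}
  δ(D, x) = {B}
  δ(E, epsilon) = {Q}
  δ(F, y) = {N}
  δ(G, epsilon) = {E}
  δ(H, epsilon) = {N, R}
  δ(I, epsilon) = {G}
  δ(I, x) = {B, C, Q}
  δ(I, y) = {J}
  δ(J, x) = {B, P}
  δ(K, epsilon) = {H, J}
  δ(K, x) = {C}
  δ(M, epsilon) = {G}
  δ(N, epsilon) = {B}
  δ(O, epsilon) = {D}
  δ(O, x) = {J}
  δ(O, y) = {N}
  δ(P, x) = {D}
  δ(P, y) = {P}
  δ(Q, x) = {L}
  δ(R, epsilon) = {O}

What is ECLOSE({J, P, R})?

{D, E, G, J, M, O, P, Q, R}

Start with {J, P, R}.
From R via epsilon: add O.
From O via epsilon: add D.
From D via epsilon: add M.
From M via epsilon: add G.
From G via epsilon: add E.
From E via epsilon: add Q.
No new states can be added; the closed set is {D, E, G, J, M, O, P, Q, R}.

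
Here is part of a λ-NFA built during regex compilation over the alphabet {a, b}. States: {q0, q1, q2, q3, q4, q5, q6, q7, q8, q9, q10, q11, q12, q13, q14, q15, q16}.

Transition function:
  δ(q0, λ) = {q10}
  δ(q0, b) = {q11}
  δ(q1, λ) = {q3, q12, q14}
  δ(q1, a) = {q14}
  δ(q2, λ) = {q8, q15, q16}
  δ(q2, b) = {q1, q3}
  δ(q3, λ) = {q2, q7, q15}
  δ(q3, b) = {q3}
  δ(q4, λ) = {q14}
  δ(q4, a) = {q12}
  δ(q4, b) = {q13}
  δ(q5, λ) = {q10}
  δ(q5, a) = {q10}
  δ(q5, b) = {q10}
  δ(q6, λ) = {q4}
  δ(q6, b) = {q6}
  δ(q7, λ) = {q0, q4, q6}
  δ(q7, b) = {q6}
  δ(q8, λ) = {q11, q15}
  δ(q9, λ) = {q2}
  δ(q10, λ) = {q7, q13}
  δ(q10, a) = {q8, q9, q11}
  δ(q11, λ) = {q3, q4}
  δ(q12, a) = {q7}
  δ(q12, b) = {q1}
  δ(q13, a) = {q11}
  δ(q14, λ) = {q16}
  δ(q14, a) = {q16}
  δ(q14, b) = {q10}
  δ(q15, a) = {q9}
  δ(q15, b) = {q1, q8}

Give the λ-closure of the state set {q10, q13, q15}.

Start with {q10, q13, q15}.
From q10 via λ: add q7.
From q7 via λ: add q0, q4, q6.
From q4 via λ: add q14.
From q14 via λ: add q16.
No new states can be added; the closed set is {q0, q4, q6, q7, q10, q13, q14, q15, q16}.

{q0, q4, q6, q7, q10, q13, q14, q15, q16}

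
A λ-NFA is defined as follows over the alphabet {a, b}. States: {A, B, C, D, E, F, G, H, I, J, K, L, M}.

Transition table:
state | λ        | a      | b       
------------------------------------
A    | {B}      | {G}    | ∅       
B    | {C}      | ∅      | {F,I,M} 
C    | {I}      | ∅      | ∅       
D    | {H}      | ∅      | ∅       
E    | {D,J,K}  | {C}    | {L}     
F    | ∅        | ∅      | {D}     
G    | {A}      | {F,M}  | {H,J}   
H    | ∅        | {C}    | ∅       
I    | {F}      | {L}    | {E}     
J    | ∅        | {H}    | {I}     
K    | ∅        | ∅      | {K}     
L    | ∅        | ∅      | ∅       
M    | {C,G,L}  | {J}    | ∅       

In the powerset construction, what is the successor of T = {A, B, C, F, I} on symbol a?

A on a → {G}.
I on a → {L}.
No a-transition from B, C, F.
Union after reading a: {G, L}.
Now take the λ-closure:
From G via λ: add A.
From A via λ: add B.
From B via λ: add C.
From C via λ: add I.
From I via λ: add F.
No new states can be added; the closed set is {A, B, C, F, G, I, L}.

{A, B, C, F, G, I, L}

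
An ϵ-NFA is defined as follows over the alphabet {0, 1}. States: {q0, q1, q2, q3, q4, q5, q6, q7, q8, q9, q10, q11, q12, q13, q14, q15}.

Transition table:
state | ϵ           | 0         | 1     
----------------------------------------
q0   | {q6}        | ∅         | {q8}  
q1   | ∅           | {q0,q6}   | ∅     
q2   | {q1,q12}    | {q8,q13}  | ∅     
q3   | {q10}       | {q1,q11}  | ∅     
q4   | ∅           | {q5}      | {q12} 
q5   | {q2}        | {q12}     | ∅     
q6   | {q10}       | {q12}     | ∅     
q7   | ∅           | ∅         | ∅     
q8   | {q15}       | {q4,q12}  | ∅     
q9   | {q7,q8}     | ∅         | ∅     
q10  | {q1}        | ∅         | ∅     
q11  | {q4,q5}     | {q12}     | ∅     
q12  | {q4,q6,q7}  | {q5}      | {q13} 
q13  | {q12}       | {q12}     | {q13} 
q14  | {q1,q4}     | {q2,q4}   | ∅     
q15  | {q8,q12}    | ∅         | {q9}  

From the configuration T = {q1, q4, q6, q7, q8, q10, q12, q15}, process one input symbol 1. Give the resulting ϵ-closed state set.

q4 on 1 → {q12}.
q12 on 1 → {q13}.
q15 on 1 → {q9}.
No 1-transition from q1, q6, q7, q8, q10.
Union after reading 1: {q9, q12, q13}.
Now take the ϵ-closure:
From q9 via ϵ: add q7, q8.
From q12 via ϵ: add q4, q6.
From q6 via ϵ: add q10.
From q8 via ϵ: add q15.
From q10 via ϵ: add q1.
No new states can be added; the closed set is {q1, q4, q6, q7, q8, q9, q10, q12, q13, q15}.

{q1, q4, q6, q7, q8, q9, q10, q12, q13, q15}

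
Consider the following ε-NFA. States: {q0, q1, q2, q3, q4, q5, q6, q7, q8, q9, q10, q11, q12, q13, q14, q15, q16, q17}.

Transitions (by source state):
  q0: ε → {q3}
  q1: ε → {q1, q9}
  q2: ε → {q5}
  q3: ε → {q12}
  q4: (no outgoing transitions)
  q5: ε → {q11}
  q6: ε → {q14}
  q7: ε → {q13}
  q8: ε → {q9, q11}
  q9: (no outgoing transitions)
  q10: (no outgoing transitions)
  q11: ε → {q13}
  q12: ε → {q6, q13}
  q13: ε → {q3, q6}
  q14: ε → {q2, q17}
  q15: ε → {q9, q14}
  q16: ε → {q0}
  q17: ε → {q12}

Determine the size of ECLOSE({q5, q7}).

10

Start with {q5, q7}.
From q5 via ε: add q11.
From q7 via ε: add q13.
From q13 via ε: add q3, q6.
From q3 via ε: add q12.
From q6 via ε: add q14.
From q14 via ε: add q2, q17.
ε-closure = {q2, q3, q5, q6, q7, q11, q12, q13, q14, q17}, which has 10 states.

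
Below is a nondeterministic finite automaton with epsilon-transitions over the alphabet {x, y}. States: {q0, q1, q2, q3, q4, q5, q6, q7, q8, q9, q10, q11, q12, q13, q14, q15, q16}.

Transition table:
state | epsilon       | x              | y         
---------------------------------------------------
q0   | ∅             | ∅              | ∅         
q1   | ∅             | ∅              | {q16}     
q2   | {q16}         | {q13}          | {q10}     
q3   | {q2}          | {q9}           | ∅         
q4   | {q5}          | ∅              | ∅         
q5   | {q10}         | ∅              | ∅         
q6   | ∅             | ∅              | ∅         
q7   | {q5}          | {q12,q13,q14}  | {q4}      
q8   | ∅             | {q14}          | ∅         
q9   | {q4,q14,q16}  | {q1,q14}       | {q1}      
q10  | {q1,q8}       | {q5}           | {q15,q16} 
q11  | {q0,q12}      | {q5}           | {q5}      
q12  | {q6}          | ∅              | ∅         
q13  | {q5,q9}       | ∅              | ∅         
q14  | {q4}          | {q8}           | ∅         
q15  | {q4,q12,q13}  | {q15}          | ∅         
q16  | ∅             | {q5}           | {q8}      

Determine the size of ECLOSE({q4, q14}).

6

Start with {q4, q14}.
From q4 via epsilon: add q5.
From q5 via epsilon: add q10.
From q10 via epsilon: add q1, q8.
epsilon-closure = {q1, q4, q5, q8, q10, q14}, which has 6 states.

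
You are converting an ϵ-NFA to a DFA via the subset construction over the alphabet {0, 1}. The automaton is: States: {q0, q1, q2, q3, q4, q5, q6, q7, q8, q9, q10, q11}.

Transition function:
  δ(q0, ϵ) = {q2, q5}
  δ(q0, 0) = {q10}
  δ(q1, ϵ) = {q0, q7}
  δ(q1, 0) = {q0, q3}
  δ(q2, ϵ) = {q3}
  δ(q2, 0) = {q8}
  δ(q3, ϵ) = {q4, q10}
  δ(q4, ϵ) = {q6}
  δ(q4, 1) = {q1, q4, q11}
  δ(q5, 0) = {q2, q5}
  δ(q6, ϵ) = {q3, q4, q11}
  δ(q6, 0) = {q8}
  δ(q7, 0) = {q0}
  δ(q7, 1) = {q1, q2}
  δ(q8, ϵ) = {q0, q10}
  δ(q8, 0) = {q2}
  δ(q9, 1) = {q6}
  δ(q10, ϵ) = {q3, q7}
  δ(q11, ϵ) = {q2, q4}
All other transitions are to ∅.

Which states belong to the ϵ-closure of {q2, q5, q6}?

{q2, q3, q4, q5, q6, q7, q10, q11}

Start with {q2, q5, q6}.
From q2 via ϵ: add q3.
From q6 via ϵ: add q4, q11.
From q3 via ϵ: add q10.
From q10 via ϵ: add q7.
No new states can be added; the closed set is {q2, q3, q4, q5, q6, q7, q10, q11}.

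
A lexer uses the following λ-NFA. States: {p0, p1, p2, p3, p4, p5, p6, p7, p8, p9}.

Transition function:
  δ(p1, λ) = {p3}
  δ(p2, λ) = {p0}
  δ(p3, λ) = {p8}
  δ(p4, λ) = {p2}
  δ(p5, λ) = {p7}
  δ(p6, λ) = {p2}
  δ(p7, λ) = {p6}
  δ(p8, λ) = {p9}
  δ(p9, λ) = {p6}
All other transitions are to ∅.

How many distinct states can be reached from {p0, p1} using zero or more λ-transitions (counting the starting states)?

Start with {p0, p1}.
From p1 via λ: add p3.
From p3 via λ: add p8.
From p8 via λ: add p9.
From p9 via λ: add p6.
From p6 via λ: add p2.
λ-closure = {p0, p1, p2, p3, p6, p8, p9}, which has 7 states.

7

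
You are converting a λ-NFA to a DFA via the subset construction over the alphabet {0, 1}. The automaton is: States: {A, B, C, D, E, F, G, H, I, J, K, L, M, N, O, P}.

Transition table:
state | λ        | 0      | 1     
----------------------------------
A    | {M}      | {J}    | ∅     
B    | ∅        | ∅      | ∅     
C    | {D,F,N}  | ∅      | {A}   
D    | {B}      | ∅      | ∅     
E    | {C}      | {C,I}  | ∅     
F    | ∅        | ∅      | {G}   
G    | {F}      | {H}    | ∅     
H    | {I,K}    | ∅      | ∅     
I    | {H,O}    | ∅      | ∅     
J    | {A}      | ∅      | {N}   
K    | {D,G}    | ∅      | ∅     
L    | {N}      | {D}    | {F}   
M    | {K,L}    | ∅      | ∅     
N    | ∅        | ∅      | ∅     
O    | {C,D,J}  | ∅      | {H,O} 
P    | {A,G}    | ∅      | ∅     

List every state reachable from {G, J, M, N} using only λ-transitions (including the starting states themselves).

{A, B, D, F, G, J, K, L, M, N}

Start with {G, J, M, N}.
From G via λ: add F.
From J via λ: add A.
From M via λ: add K, L.
From K via λ: add D.
From D via λ: add B.
No new states can be added; the closed set is {A, B, D, F, G, J, K, L, M, N}.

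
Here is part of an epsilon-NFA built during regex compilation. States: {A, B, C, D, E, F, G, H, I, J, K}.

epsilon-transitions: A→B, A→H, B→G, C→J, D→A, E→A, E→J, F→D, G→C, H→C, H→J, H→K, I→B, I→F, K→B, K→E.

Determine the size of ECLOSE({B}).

Start with {B}.
From B via epsilon: add G.
From G via epsilon: add C.
From C via epsilon: add J.
epsilon-closure = {B, C, G, J}, which has 4 states.

4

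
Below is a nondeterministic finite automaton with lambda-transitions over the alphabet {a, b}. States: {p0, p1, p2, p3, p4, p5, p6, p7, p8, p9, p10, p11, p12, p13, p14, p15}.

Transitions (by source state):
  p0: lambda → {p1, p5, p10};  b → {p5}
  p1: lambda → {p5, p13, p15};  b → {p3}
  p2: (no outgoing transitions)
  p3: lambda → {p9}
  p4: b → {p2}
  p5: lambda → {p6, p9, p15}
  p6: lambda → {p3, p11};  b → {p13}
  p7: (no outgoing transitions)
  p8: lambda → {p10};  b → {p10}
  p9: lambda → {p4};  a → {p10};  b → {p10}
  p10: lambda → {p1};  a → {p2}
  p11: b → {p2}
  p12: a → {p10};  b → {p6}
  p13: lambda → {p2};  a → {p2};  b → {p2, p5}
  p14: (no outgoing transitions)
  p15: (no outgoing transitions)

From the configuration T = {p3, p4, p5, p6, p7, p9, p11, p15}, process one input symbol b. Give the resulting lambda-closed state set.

p4 on b → {p2}.
p6 on b → {p13}.
p9 on b → {p10}.
p11 on b → {p2}.
No b-transition from p3, p5, p7, p15.
Union after reading b: {p2, p10, p13}.
Now take the lambda-closure:
From p10 via lambda: add p1.
From p1 via lambda: add p5, p15.
From p5 via lambda: add p6, p9.
From p6 via lambda: add p3, p11.
From p9 via lambda: add p4.
No new states can be added; the closed set is {p1, p2, p3, p4, p5, p6, p9, p10, p11, p13, p15}.

{p1, p2, p3, p4, p5, p6, p9, p10, p11, p13, p15}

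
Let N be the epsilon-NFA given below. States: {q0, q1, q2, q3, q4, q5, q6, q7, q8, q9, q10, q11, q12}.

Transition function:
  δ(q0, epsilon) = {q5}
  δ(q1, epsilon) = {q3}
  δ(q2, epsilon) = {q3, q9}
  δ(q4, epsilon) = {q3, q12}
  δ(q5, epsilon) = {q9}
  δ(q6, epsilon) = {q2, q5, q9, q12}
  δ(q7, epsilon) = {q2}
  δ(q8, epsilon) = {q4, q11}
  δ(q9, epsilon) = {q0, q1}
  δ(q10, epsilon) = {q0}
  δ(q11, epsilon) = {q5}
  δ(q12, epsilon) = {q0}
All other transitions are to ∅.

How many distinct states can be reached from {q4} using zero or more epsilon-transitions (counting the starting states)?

7

Start with {q4}.
From q4 via epsilon: add q3, q12.
From q12 via epsilon: add q0.
From q0 via epsilon: add q5.
From q5 via epsilon: add q9.
From q9 via epsilon: add q1.
epsilon-closure = {q0, q1, q3, q4, q5, q9, q12}, which has 7 states.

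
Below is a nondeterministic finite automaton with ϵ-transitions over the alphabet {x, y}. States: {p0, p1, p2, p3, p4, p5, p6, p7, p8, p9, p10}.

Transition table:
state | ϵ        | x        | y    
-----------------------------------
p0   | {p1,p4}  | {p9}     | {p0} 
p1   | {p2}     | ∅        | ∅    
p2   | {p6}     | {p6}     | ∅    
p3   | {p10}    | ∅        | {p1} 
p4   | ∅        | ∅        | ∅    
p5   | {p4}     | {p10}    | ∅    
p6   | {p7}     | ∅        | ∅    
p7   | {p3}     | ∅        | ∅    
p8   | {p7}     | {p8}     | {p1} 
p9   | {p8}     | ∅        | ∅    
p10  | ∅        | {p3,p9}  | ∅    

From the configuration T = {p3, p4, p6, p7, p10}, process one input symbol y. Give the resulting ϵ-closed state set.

p3 on y → {p1}.
No y-transition from p4, p6, p7, p10.
Union after reading y: {p1}.
Now take the ϵ-closure:
From p1 via ϵ: add p2.
From p2 via ϵ: add p6.
From p6 via ϵ: add p7.
From p7 via ϵ: add p3.
From p3 via ϵ: add p10.
No new states can be added; the closed set is {p1, p2, p3, p6, p7, p10}.

{p1, p2, p3, p6, p7, p10}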